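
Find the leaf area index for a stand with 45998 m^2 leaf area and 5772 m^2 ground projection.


LAI = 45998 / 5772 = 7.9692 ≈ 7.97

7.97


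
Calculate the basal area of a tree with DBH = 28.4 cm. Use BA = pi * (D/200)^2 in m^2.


D/200 = 28.4/200 = 0.142 m
(D/200)^2 = 0.142^2 = 0.020164
BA = 3.141593 * 0.020164 = 0.0633471 ≈ 0.0633 m^2

0.0633 m^2


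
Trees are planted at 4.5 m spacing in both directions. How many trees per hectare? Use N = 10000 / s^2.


N = 10000 / 4.5^2 = 10000 / 20.25 = 493.827 ≈ 494 trees/ha

494 trees/ha


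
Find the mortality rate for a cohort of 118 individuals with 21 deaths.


Mortality rate = 21 / 118 = 0.177966 ≈ 0.1780

0.1780


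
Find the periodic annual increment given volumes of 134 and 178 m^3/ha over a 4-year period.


PAI = (V2 - V1) / period = (178 - 134) / 4 = 44 / 4 = 11.00 m^3/ha/yr

11.00 m^3/ha/yr


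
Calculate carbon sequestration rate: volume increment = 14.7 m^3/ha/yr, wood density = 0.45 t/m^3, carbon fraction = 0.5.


C = 14.7 * 0.45 * 0.5 = 3.3075 ≈ 3.31 t C/ha/yr

3.31 t C/ha/yr


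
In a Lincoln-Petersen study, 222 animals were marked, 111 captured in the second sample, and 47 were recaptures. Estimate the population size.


N = M * C / R = 222 * 111 / 47 = 24642 / 47 = 524.30 ≈ 524

524 individuals


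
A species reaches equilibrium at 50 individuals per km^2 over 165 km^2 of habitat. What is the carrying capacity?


K = 50 * 165 = 8250 individuals

8250 individuals


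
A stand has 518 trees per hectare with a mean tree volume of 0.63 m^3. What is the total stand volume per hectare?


V_stand = 518 * 0.63 = 326.34 ≈ 326.3 m^3/ha

326.3 m^3/ha


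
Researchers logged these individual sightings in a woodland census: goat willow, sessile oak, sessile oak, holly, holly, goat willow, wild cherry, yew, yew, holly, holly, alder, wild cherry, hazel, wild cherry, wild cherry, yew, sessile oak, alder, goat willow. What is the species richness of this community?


Total individuals logged = 20
Distinct species (count of individuals): goat willow (3), sessile oak (3), holly (4), wild cherry (4), yew (3), alder (2), hazel (1)
Species richness = number of distinct species = 7

7


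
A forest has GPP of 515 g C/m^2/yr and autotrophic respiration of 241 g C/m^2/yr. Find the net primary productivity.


NPP = GPP - Ra = 515 - 241 = 274 g C/m^2/yr

274 g C/m^2/yr


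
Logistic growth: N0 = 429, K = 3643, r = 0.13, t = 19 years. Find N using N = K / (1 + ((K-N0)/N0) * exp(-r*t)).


(K - N0)/N0 = (3643 - 429)/429 = 3214/429 = 7.49184
r*t = 0.13 * 19 = 2.47; exp(-2.47) = 0.0845849
7.49184 * 0.0845849 = 0.633697
1 + 0.633697 = 1.63370
N = 3643 / 1.63370 = 2229.91 ≈ 2230

2230


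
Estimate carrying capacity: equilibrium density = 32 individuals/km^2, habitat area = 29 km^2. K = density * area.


K = 32 * 29 = 928 individuals

928 individuals


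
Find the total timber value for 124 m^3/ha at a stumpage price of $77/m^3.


Value = 124 * 77 = $9548/ha

$9548/ha


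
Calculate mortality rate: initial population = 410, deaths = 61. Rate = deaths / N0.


Mortality rate = 61 / 410 = 0.148780 ≈ 0.1488

0.1488


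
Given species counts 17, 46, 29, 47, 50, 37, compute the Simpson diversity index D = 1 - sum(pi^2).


Total N = 17 + 46 + 29 + 47 + 50 + 37 = 226
Per-species terms:
  p = 17/226 = 0.075221; p^2 = 0.075221^2 = 0.005658
  p = 46/226 = 0.203540; p^2 = 0.203540^2 = 0.041429
  p = 29/226 = 0.128319; p^2 = 0.128319^2 = 0.016466
  p = 47/226 = 0.207965; p^2 = 0.207965^2 = 0.043249
  p = 50/226 = 0.221239; p^2 = 0.221239^2 = 0.048947
  p = 37/226 = 0.163717; p^2 = 0.163717^2 = 0.026803
sum(p^2) = 0.005658 + 0.041429 + 0.016466 + 0.043249 + 0.048947 + 0.026803 = 0.182552
D = 1 - 0.182552 = 0.817448 ≈ 0.8174

0.8174


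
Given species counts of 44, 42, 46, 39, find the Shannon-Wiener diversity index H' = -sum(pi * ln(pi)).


Total N = 44 + 42 + 46 + 39 = 171
Per-species terms:
  p = 44/171 = 0.257310; ln(p) = -1.357474; p*ln(p) = 0.257310 * (-1.357474) = -0.349292
  p = 42/171 = 0.245614; ln(p) = -1.403994; p*ln(p) = 0.245614 * (-1.403994) = -0.344841
  p = 46/171 = 0.269006; ln(p) = -1.313022; p*ln(p) = 0.269006 * (-1.313022) = -0.353211
  p = 39/171 = 0.228070; ln(p) = -1.478103; p*ln(p) = 0.228070 * (-1.478103) = -0.337111
sum(p*ln(p)) = (-0.349292) + (-0.344841) + (-0.353211) + (-0.337111) = -1.384455
H' = -(-1.384455) = 1.384455 ≈ 1.3845

1.3845


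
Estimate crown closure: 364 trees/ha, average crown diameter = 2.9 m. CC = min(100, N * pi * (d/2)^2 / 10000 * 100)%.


(d/2)^2 = (2.9/2)^2 = 1.45^2 = 2.1025
Crown area = 3.141593 * 2.1025 = 6.60520 m^2
N * area / 10000 * 100 = 364 * 6.60520 / 10000 * 100 = 24.0429
CC = min(100, 24.0429) = 24.0429 ≈ 24.0%

24.0%


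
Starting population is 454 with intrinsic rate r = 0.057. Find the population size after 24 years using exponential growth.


r*t = 0.057 * 24 = 1.368
exp(1.368) = 3.92749
N = 454 * 3.92749 = 1783.08 ≈ 1783

1783


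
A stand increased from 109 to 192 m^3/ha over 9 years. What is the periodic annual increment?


PAI = (V2 - V1) / period = (192 - 109) / 9 = 83 / 9 = 9.2222 ≈ 9.22 m^3/ha/yr

9.22 m^3/ha/yr


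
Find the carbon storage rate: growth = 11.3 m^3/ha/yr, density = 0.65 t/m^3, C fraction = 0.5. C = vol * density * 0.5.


C = 11.3 * 0.65 * 0.5 = 3.6725 ≈ 3.67 t C/ha/yr

3.67 t C/ha/yr


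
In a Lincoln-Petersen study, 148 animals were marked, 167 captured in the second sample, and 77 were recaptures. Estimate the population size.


N = M * C / R = 148 * 167 / 77 = 24716 / 77 = 320.99 ≈ 321

321 individuals


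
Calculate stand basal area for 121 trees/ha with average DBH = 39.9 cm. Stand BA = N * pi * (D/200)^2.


(D/200)^2 = (39.9/200)^2 = 0.1995^2 = 0.03980025
Individual BA = 3.141593 * 0.03980025 = 0.125036 m^2
Stand BA = 121 * 0.125036 = 15.1294 ≈ 15.13 m^2/ha

15.13 m^2/ha


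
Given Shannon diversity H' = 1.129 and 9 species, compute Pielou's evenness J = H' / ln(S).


ln(9) = 2.19722
J = H' / ln(S) = 1.129 / 2.19722 = 0.513831 ≈ 0.5138

0.5138


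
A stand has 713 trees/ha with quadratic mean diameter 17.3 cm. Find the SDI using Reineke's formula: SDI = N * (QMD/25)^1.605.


QMD/25 = 17.3/25 = 0.692
(0.692)^1.605 = exp(1.605 * ln(0.692)) = exp(1.605 * (-0.368169)) = exp(-0.590911) = 0.553823
SDI = 713 * 0.553823 = 394.876 ≈ 395

395


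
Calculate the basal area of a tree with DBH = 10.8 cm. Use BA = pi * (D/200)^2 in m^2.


D/200 = 10.8/200 = 0.054 m
(D/200)^2 = 0.054^2 = 0.002916
BA = 3.141593 * 0.002916 = 0.00916089 ≈ 0.0092 m^2

0.0092 m^2


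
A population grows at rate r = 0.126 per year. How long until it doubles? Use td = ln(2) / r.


td = ln(2) / 0.126 = 0.693147 / 0.126 = 5.50117 ≈ 5.5 years

5.5 years


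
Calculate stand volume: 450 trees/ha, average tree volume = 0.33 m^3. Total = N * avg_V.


V_stand = 450 * 0.33 = 148.5 m^3/ha

148.5 m^3/ha


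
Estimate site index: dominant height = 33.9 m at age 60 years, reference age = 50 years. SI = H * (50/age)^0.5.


50/60 = 0.833333
(0.833333)^0.5 = 0.912871
SI = 33.9 * 0.912871 = 30.9463 ≈ 30.9 m

30.9 m


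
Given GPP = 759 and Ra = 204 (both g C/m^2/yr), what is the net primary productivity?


NPP = GPP - Ra = 759 - 204 = 555 g C/m^2/yr

555 g C/m^2/yr


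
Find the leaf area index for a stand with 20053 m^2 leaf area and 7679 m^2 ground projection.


LAI = 20053 / 7679 = 2.6114 ≈ 2.61

2.61


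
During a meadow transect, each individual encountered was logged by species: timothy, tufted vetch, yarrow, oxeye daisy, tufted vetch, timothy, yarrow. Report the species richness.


Total individuals logged = 7
Distinct species (count of individuals): timothy (2), tufted vetch (2), yarrow (2), oxeye daisy (1)
Species richness = number of distinct species = 4

4


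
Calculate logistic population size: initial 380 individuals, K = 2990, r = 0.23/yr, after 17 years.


(K - N0)/N0 = (2990 - 380)/380 = 2610/380 = 6.86842
r*t = 0.23 * 17 = 3.91; exp(-3.91) = 0.0200405
6.86842 * 0.0200405 = 0.137647
1 + 0.137647 = 1.13765
N = 2990 / 1.13765 = 2628.22 ≈ 2628

2628


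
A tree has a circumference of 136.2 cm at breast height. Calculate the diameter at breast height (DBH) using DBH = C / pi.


DBH = C / pi = 136.2 / 3.141593 = 43.3538 ≈ 43.35 cm

43.35 cm


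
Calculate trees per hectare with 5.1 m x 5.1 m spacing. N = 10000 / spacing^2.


N = 10000 / 5.1^2 = 10000 / 26.01 = 384.468 ≈ 384 trees/ha

384 trees/ha


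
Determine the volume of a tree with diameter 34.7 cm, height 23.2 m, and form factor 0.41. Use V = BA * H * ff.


(D/200)^2 = (34.7/200)^2 = 0.1735^2 = 0.03010225
BA = 3.141593 * 0.03010225 = 0.0945690 m^2
V = 0.0945690 * 23.2 * 0.41 = 0.899540 ≈ 0.900 m^3

0.900 m^3


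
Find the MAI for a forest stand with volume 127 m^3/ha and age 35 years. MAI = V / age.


MAI = 127 / 35 = 3.6286 ≈ 3.63 m^3/ha/yr

3.63 m^3/ha/yr


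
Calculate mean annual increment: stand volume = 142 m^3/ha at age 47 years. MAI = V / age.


MAI = 142 / 47 = 3.0213 ≈ 3.02 m^3/ha/yr

3.02 m^3/ha/yr


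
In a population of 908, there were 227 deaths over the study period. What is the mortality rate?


Mortality rate = 227 / 908 = 0.2500

0.2500


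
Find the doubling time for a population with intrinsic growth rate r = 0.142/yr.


td = ln(2) / 0.142 = 0.693147 / 0.142 = 4.88132 ≈ 4.9 years

4.9 years


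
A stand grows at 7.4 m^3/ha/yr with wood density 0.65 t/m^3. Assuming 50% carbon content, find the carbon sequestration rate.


C = 7.4 * 0.65 * 0.5 = 2.405 ≈ 2.41 t C/ha/yr

2.41 t C/ha/yr


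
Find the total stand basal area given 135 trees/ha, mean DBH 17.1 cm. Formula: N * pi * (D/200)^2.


(D/200)^2 = (17.1/200)^2 = 0.0855^2 = 0.00731025
Individual BA = 3.141593 * 0.00731025 = 0.0229658 m^2
Stand BA = 135 * 0.0229658 = 3.10038 ≈ 3.10 m^2/ha

3.10 m^2/ha


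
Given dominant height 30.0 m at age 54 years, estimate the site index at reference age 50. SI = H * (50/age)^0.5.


50/54 = 0.925926
(0.925926)^0.5 = 0.962250
SI = 30.0 * 0.962250 = 28.8675 ≈ 28.9 m

28.9 m


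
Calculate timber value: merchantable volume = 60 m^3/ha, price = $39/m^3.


Value = 60 * 39 = $2340/ha

$2340/ha


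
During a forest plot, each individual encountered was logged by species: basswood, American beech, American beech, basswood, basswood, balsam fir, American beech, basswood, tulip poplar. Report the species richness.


Total individuals logged = 9
Distinct species (count of individuals): basswood (4), American beech (3), balsam fir (1), tulip poplar (1)
Species richness = number of distinct species = 4

4


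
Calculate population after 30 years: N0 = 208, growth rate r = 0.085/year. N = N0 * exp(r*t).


r*t = 0.085 * 30 = 2.55
exp(2.55) = 12.8071
N = 208 * 12.8071 = 2663.88 ≈ 2664

2664


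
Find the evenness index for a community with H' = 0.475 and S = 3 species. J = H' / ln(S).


ln(3) = 1.09861
J = H' / ln(S) = 0.475 / 1.09861 = 0.432365 ≈ 0.4324

0.4324


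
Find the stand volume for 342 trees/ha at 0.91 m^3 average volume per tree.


V_stand = 342 * 0.91 = 311.22 ≈ 311.2 m^3/ha

311.2 m^3/ha


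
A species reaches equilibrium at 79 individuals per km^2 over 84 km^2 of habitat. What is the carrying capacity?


K = 79 * 84 = 6636 individuals

6636 individuals


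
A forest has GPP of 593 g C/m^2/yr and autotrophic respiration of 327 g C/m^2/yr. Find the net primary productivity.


NPP = GPP - Ra = 593 - 327 = 266 g C/m^2/yr

266 g C/m^2/yr


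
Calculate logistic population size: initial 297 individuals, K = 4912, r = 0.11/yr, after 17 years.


(K - N0)/N0 = (4912 - 297)/297 = 4615/297 = 15.5387
r*t = 0.11 * 17 = 1.87; exp(-1.87) = 0.154124
15.5387 * 0.154124 = 2.39489
1 + 2.39489 = 3.39489
N = 4912 / 3.39489 = 1446.88 ≈ 1447

1447


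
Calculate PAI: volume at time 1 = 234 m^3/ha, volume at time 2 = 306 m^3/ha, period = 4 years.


PAI = (V2 - V1) / period = (306 - 234) / 4 = 72 / 4 = 18.00 m^3/ha/yr

18.00 m^3/ha/yr


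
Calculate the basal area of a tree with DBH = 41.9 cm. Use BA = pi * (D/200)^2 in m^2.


D/200 = 41.9/200 = 0.2095 m
(D/200)^2 = 0.2095^2 = 0.04389025
BA = 3.141593 * 0.04389025 = 0.137885 ≈ 0.1379 m^2

0.1379 m^2


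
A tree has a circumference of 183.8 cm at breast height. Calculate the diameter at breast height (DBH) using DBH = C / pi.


DBH = C / pi = 183.8 / 3.141593 = 58.5054 ≈ 58.51 cm

58.51 cm


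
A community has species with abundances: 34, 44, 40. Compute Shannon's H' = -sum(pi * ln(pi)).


Total N = 34 + 44 + 40 = 118
Per-species terms:
  p = 34/118 = 0.288136; ln(p) = -1.244323; p*ln(p) = 0.288136 * (-1.244323) = -0.358534
  p = 44/118 = 0.372881; ln(p) = -0.986496; p*ln(p) = 0.372881 * (-0.986496) = -0.367846
  p = 40/118 = 0.338983; ln(p) = -1.081805; p*ln(p) = 0.338983 * (-1.081805) = -0.366714
sum(p*ln(p)) = (-0.358534) + (-0.367846) + (-0.366714) = -1.093094
H' = -(-1.093094) = 1.093094 ≈ 1.0931

1.0931


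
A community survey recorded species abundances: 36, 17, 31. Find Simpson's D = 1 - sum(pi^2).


Total N = 36 + 17 + 31 = 84
Per-species terms:
  p = 36/84 = 0.428571; p^2 = 0.428571^2 = 0.183673
  p = 17/84 = 0.202381; p^2 = 0.202381^2 = 0.040958
  p = 31/84 = 0.369048; p^2 = 0.369048^2 = 0.136196
sum(p^2) = 0.183673 + 0.040958 + 0.136196 = 0.360827
D = 1 - 0.360827 = 0.639173 ≈ 0.6392

0.6392


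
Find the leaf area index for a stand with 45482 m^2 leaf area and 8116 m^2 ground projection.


LAI = 45482 / 8116 = 5.6040 ≈ 5.60

5.60


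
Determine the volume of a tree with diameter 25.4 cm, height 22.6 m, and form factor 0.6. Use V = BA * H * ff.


(D/200)^2 = (25.4/200)^2 = 0.127^2 = 0.016129
BA = 3.141593 * 0.016129 = 0.0506708 m^2
V = 0.0506708 * 22.6 * 0.6 = 0.687096 ≈ 0.687 m^3

0.687 m^3


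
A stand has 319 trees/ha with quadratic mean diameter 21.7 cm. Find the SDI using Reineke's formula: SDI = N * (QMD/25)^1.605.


QMD/25 = 21.7/25 = 0.868
(0.868)^1.605 = exp(1.605 * ln(0.868)) = exp(1.605 * (-0.141564)) = exp(-0.227210) = 0.796753
SDI = 319 * 0.796753 = 254.164 ≈ 254

254


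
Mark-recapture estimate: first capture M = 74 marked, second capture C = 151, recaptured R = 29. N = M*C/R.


N = M * C / R = 74 * 151 / 29 = 11174 / 29 = 385.31 ≈ 385

385 individuals


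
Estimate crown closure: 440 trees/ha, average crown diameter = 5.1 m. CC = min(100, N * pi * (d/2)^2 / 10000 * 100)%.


(d/2)^2 = (5.1/2)^2 = 2.55^2 = 6.5025
Crown area = 3.141593 * 6.5025 = 20.4282 m^2
N * area / 10000 * 100 = 440 * 20.4282 / 10000 * 100 = 89.8841
CC = min(100, 89.8841) = 89.8841 ≈ 89.9%

89.9%


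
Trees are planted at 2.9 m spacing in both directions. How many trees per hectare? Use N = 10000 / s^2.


N = 10000 / 2.9^2 = 10000 / 8.41 = 1189.06 ≈ 1189 trees/ha

1189 trees/ha


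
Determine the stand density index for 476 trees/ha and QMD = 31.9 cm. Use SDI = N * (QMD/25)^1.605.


QMD/25 = 31.9/25 = 1.276
(1.276)^1.605 = exp(1.605 * ln(1.276)) = exp(1.605 * 0.243730) = exp(0.391187) = 1.47874
SDI = 476 * 1.47874 = 703.880 ≈ 704

704


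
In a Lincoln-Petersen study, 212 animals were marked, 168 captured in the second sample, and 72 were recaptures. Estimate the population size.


N = M * C / R = 212 * 168 / 72 = 35616 / 72 = 494.67 ≈ 495

495 individuals


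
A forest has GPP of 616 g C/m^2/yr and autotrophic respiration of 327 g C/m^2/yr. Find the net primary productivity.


NPP = GPP - Ra = 616 - 327 = 289 g C/m^2/yr

289 g C/m^2/yr


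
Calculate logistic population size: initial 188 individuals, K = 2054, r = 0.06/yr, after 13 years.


(K - N0)/N0 = (2054 - 188)/188 = 1866/188 = 9.92553
r*t = 0.06 * 13 = 0.78; exp(-0.78) = 0.458406
9.92553 * 0.458406 = 4.54992
1 + 4.54992 = 5.54992
N = 2054 / 5.54992 = 370.095 ≈ 370

370


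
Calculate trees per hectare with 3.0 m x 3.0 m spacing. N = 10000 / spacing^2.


N = 10000 / 3.0^2 = 10000 / 9 = 1111.11 ≈ 1111 trees/ha

1111 trees/ha


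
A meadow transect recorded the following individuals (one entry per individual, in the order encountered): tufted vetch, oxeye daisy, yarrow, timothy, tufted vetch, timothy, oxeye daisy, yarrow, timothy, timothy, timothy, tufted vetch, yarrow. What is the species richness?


Total individuals logged = 13
Distinct species (count of individuals): tufted vetch (3), oxeye daisy (2), yarrow (3), timothy (5)
Species richness = number of distinct species = 4

4


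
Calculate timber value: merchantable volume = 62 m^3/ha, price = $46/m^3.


Value = 62 * 46 = $2852/ha

$2852/ha


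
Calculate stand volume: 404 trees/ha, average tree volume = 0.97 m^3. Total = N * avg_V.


V_stand = 404 * 0.97 = 391.88 ≈ 391.9 m^3/ha

391.9 m^3/ha


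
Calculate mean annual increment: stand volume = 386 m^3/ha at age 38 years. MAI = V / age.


MAI = 386 / 38 = 10.1579 ≈ 10.16 m^3/ha/yr

10.16 m^3/ha/yr


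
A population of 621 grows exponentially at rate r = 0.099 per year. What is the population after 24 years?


r*t = 0.099 * 24 = 2.376
exp(2.376) = 10.7618
N = 621 * 10.7618 = 6683.08 ≈ 6683

6683


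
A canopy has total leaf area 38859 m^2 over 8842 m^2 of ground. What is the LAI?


LAI = 38859 / 8842 = 4.3948 ≈ 4.39

4.39


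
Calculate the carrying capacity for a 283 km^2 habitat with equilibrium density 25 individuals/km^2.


K = 25 * 283 = 7075 individuals

7075 individuals


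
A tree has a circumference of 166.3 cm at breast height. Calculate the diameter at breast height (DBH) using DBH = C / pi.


DBH = C / pi = 166.3 / 3.141593 = 52.9349 ≈ 52.93 cm

52.93 cm


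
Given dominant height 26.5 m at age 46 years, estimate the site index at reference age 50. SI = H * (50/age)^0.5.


50/46 = 1.08696
(1.08696)^0.5 = 1.04257
SI = 26.5 * 1.04257 = 27.6281 ≈ 27.6 m

27.6 m


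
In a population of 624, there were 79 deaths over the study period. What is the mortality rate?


Mortality rate = 79 / 624 = 0.126603 ≈ 0.1266

0.1266


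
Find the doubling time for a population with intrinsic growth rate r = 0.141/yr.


td = ln(2) / 0.141 = 0.693147 / 0.141 = 4.91594 ≈ 4.9 years

4.9 years


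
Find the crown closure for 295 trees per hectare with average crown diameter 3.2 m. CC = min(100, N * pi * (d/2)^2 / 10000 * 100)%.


(d/2)^2 = (3.2/2)^2 = 1.6^2 = 2.56
Crown area = 3.141593 * 2.56 = 8.04248 m^2
N * area / 10000 * 100 = 295 * 8.04248 / 10000 * 100 = 23.7253
CC = min(100, 23.7253) = 23.7253 ≈ 23.7%

23.7%


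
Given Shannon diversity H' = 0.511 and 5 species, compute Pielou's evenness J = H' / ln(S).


ln(5) = 1.60944
J = H' / ln(S) = 0.511 / 1.60944 = 0.317502 ≈ 0.3175

0.3175


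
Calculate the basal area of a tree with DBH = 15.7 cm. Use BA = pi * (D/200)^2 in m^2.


D/200 = 15.7/200 = 0.0785 m
(D/200)^2 = 0.0785^2 = 0.00616225
BA = 3.141593 * 0.00616225 = 0.0193593 ≈ 0.0194 m^2

0.0194 m^2


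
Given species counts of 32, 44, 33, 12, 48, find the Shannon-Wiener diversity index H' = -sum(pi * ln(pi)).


Total N = 32 + 44 + 33 + 12 + 48 = 169
Per-species terms:
  p = 32/169 = 0.189349; ln(p) = -1.664163; p*ln(p) = 0.189349 * (-1.664163) = -0.315108
  p = 44/169 = 0.260355; ln(p) = -1.345709; p*ln(p) = 0.260355 * (-1.345709) = -0.350362
  p = 33/169 = 0.195266; ln(p) = -1.633393; p*ln(p) = 0.195266 * (-1.633393) = -0.318946
  p = 12/169 = 0.071006; ln(p) = -2.644991; p*ln(p) = 0.071006 * (-2.644991) = -0.187810
  p = 48/169 = 0.284024; ln(p) = -1.258697; p*ln(p) = 0.284024 * (-1.258697) = -0.357500
sum(p*ln(p)) = (-0.315108) + (-0.350362) + (-0.318946) + (-0.187810) + (-0.357500) = -1.529726
H' = -(-1.529726) = 1.529726 ≈ 1.5297

1.5297


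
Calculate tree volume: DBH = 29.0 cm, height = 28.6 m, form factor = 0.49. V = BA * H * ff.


(D/200)^2 = (29.0/200)^2 = 0.145^2 = 0.021025
BA = 3.141593 * 0.021025 = 0.0660520 m^2
V = 0.0660520 * 28.6 * 0.49 = 0.925653 ≈ 0.926 m^3

0.926 m^3


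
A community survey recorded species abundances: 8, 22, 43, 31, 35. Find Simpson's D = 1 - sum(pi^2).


Total N = 8 + 22 + 43 + 31 + 35 = 139
Per-species terms:
  p = 8/139 = 0.057554; p^2 = 0.057554^2 = 0.003312
  p = 22/139 = 0.158273; p^2 = 0.158273^2 = 0.025050
  p = 43/139 = 0.309353; p^2 = 0.309353^2 = 0.095699
  p = 31/139 = 0.223022; p^2 = 0.223022^2 = 0.049739
  p = 35/139 = 0.251799; p^2 = 0.251799^2 = 0.063403
sum(p^2) = 0.003312 + 0.025050 + 0.095699 + 0.049739 + 0.063403 = 0.237203
D = 1 - 0.237203 = 0.762797 ≈ 0.7628

0.7628


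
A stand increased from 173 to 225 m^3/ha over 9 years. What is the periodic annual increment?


PAI = (V2 - V1) / period = (225 - 173) / 9 = 52 / 9 = 5.7778 ≈ 5.78 m^3/ha/yr

5.78 m^3/ha/yr


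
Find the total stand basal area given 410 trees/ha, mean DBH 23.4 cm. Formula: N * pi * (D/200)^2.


(D/200)^2 = (23.4/200)^2 = 0.117^2 = 0.013689
Individual BA = 3.141593 * 0.013689 = 0.0430053 m^2
Stand BA = 410 * 0.0430053 = 17.6322 ≈ 17.63 m^2/ha

17.63 m^2/ha


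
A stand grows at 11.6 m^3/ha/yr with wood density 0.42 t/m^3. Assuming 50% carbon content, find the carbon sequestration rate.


C = 11.6 * 0.42 * 0.5 = 2.436 ≈ 2.44 t C/ha/yr

2.44 t C/ha/yr


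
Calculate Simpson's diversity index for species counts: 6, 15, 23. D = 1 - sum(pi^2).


Total N = 6 + 15 + 23 = 44
Per-species terms:
  p = 6/44 = 0.136364; p^2 = 0.136364^2 = 0.018595
  p = 15/44 = 0.340909; p^2 = 0.340909^2 = 0.116219
  p = 23/44 = 0.522727; p^2 = 0.522727^2 = 0.273244
sum(p^2) = 0.018595 + 0.116219 + 0.273244 = 0.408058
D = 1 - 0.408058 = 0.591942 ≈ 0.5919

0.5919


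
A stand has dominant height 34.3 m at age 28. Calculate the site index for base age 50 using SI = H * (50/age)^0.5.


50/28 = 1.78571
(1.78571)^0.5 = 1.33630
SI = 34.3 * 1.33630 = 45.8351 ≈ 45.8 m

45.8 m


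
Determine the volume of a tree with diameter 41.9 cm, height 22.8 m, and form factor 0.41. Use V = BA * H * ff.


(D/200)^2 = (41.9/200)^2 = 0.2095^2 = 0.04389025
BA = 3.141593 * 0.04389025 = 0.137885 m^2
V = 0.137885 * 22.8 * 0.41 = 1.28895 ≈ 1.289 m^3

1.289 m^3


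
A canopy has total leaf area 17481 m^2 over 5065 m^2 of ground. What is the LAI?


LAI = 17481 / 5065 = 3.4513 ≈ 3.45

3.45


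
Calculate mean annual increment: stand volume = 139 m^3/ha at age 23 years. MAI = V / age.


MAI = 139 / 23 = 6.0435 ≈ 6.04 m^3/ha/yr

6.04 m^3/ha/yr


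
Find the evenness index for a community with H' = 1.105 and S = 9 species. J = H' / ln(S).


ln(9) = 2.19722
J = H' / ln(S) = 1.105 / 2.19722 = 0.502908 ≈ 0.5029

0.5029


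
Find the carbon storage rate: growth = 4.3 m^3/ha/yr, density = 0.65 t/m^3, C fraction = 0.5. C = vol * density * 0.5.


C = 4.3 * 0.65 * 0.5 = 1.3975 ≈ 1.40 t C/ha/yr

1.40 t C/ha/yr


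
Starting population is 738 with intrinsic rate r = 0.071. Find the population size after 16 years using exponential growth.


r*t = 0.071 * 16 = 1.136
exp(1.136) = 3.11429
N = 738 * 3.11429 = 2298.35 ≈ 2298

2298


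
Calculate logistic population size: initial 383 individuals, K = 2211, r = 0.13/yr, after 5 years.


(K - N0)/N0 = (2211 - 383)/383 = 1828/383 = 4.77285
r*t = 0.13 * 5 = 0.65; exp(-0.65) = 0.522046
4.77285 * 0.522046 = 2.49165
1 + 2.49165 = 3.49165
N = 2211 / 3.49165 = 633.225 ≈ 633

633


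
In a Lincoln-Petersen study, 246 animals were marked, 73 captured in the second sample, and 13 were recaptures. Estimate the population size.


N = M * C / R = 246 * 73 / 13 = 17958 / 13 = 1381.38 ≈ 1381

1381 individuals


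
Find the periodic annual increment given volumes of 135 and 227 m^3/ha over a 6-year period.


PAI = (V2 - V1) / period = (227 - 135) / 6 = 92 / 6 = 15.3333 ≈ 15.33 m^3/ha/yr

15.33 m^3/ha/yr


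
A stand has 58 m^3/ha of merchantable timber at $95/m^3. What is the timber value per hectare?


Value = 58 * 95 = $5510/ha

$5510/ha


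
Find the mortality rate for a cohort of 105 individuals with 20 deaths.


Mortality rate = 20 / 105 = 0.190476 ≈ 0.1905

0.1905


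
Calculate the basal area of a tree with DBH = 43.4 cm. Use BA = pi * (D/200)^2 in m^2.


D/200 = 43.4/200 = 0.217 m
(D/200)^2 = 0.217^2 = 0.047089
BA = 3.141593 * 0.047089 = 0.147934 ≈ 0.1479 m^2

0.1479 m^2


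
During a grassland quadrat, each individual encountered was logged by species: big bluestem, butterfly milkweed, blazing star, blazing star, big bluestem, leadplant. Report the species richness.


Total individuals logged = 6
Distinct species (count of individuals): big bluestem (2), butterfly milkweed (1), blazing star (2), leadplant (1)
Species richness = number of distinct species = 4

4


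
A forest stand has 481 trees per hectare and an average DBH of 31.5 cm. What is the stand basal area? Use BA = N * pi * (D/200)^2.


(D/200)^2 = (31.5/200)^2 = 0.1575^2 = 0.02480625
Individual BA = 3.141593 * 0.02480625 = 0.0779311 m^2
Stand BA = 481 * 0.0779311 = 37.4849 ≈ 37.48 m^2/ha

37.48 m^2/ha


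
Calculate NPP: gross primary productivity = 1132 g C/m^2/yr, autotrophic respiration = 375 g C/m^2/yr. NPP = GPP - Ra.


NPP = GPP - Ra = 1132 - 375 = 757 g C/m^2/yr

757 g C/m^2/yr


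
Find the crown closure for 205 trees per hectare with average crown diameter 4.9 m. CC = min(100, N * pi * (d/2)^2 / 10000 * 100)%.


(d/2)^2 = (4.9/2)^2 = 2.45^2 = 6.0025
Crown area = 3.141593 * 6.0025 = 18.8574 m^2
N * area / 10000 * 100 = 205 * 18.8574 / 10000 * 100 = 38.6577
CC = min(100, 38.6577) = 38.6577 ≈ 38.7%

38.7%


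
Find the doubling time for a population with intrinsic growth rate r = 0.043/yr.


td = ln(2) / 0.043 = 0.693147 / 0.043 = 16.1197 ≈ 16.1 years

16.1 years


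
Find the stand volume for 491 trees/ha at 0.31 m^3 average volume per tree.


V_stand = 491 * 0.31 = 152.21 ≈ 152.2 m^3/ha

152.2 m^3/ha


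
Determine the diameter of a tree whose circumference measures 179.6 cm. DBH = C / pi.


DBH = C / pi = 179.6 / 3.141593 = 57.1684 ≈ 57.17 cm

57.17 cm


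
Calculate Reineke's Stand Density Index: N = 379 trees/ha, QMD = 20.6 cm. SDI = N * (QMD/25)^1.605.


QMD/25 = 20.6/25 = 0.824
(0.824)^1.605 = exp(1.605 * ln(0.824)) = exp(1.605 * (-0.193585)) = exp(-0.310704) = 0.732931
SDI = 379 * 0.732931 = 277.781 ≈ 278

278


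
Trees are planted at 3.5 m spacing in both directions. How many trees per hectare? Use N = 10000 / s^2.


N = 10000 / 3.5^2 = 10000 / 12.25 = 816.327 ≈ 816 trees/ha

816 trees/ha


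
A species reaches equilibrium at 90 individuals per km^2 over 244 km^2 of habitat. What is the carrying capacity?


K = 90 * 244 = 21960 individuals

21960 individuals


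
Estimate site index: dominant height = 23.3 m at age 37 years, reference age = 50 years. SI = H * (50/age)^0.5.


50/37 = 1.35135
(1.35135)^0.5 = 1.16248
SI = 23.3 * 1.16248 = 27.0858 ≈ 27.1 m

27.1 m


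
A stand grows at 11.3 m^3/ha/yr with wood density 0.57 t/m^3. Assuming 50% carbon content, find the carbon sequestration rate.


C = 11.3 * 0.57 * 0.5 = 3.2205 ≈ 3.22 t C/ha/yr

3.22 t C/ha/yr


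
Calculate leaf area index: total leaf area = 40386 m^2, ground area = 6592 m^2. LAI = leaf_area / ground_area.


LAI = 40386 / 6592 = 6.1265 ≈ 6.13

6.13


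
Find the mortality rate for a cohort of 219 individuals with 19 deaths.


Mortality rate = 19 / 219 = 0.086758 ≈ 0.0868

0.0868


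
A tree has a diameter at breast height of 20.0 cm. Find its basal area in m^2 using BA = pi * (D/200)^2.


D/200 = 20.0/200 = 0.1 m
(D/200)^2 = 0.1^2 = 0.01
BA = 3.141593 * 0.01 = 0.0314159 ≈ 0.0314 m^2

0.0314 m^2


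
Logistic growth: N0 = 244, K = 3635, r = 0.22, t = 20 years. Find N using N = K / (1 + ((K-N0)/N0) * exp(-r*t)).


(K - N0)/N0 = (3635 - 244)/244 = 3391/244 = 13.8975
r*t = 0.22 * 20 = 4.4; exp(-4.4) = 0.0122773
13.8975 * 0.0122773 = 0.170624
1 + 0.170624 = 1.17062
N = 3635 / 1.17062 = 3105.19 ≈ 3105

3105


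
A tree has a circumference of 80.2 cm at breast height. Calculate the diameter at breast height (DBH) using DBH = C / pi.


DBH = C / pi = 80.2 / 3.141593 = 25.5285 ≈ 25.53 cm

25.53 cm


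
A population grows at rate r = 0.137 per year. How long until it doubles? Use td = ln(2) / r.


td = ln(2) / 0.137 = 0.693147 / 0.137 = 5.05947 ≈ 5.1 years

5.1 years


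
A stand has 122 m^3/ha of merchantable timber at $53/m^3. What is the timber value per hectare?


Value = 122 * 53 = $6466/ha

$6466/ha


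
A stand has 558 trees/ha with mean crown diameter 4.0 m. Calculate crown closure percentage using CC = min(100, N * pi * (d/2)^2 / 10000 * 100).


(d/2)^2 = (4.0/2)^2 = 2^2 = 4
Crown area = 3.141593 * 4 = 12.5664 m^2
N * area / 10000 * 100 = 558 * 12.5664 / 10000 * 100 = 70.1205
CC = min(100, 70.1205) = 70.1205 ≈ 70.1%

70.1%


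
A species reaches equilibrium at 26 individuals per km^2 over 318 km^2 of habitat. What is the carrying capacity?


K = 26 * 318 = 8268 individuals

8268 individuals


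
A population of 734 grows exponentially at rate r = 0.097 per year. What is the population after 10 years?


r*t = 0.097 * 10 = 0.97
exp(0.97) = 2.63794
N = 734 * 2.63794 = 1936.25 ≈ 1936

1936


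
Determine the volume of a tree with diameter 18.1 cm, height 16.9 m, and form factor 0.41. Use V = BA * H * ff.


(D/200)^2 = (18.1/200)^2 = 0.0905^2 = 0.00819025
BA = 3.141593 * 0.00819025 = 0.0257304 m^2
V = 0.0257304 * 16.9 * 0.41 = 0.178286 ≈ 0.178 m^3

0.178 m^3


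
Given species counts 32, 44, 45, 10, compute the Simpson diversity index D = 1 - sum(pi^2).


Total N = 32 + 44 + 45 + 10 = 131
Per-species terms:
  p = 32/131 = 0.244275; p^2 = 0.244275^2 = 0.059670
  p = 44/131 = 0.335878; p^2 = 0.335878^2 = 0.112814
  p = 45/131 = 0.343511; p^2 = 0.343511^2 = 0.118000
  p = 10/131 = 0.076336; p^2 = 0.076336^2 = 0.005827
sum(p^2) = 0.059670 + 0.112814 + 0.118000 + 0.005827 = 0.296311
D = 1 - 0.296311 = 0.703689 ≈ 0.7037

0.7037


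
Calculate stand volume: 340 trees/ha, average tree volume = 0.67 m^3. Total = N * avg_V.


V_stand = 340 * 0.67 = 227.8 m^3/ha

227.8 m^3/ha


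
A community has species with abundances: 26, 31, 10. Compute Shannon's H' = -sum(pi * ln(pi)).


Total N = 26 + 31 + 10 = 67
Per-species terms:
  p = 26/67 = 0.388060; ln(p) = -0.946595; p*ln(p) = 0.388060 * (-0.946595) = -0.367336
  p = 31/67 = 0.462687; ln(p) = -0.770704; p*ln(p) = 0.462687 * (-0.770704) = -0.356595
  p = 10/67 = 0.149254; ln(p) = -1.902106; p*ln(p) = 0.149254 * (-1.902106) = -0.283897
sum(p*ln(p)) = (-0.367336) + (-0.356595) + (-0.283897) = -1.007828
H' = -(-1.007828) = 1.007828 ≈ 1.0078

1.0078


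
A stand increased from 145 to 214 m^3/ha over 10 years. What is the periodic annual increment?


PAI = (V2 - V1) / period = (214 - 145) / 10 = 69 / 10 = 6.90 m^3/ha/yr

6.90 m^3/ha/yr


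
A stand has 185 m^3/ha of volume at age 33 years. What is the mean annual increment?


MAI = 185 / 33 = 5.6061 ≈ 5.61 m^3/ha/yr

5.61 m^3/ha/yr


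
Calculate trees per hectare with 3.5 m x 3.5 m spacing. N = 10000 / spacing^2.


N = 10000 / 3.5^2 = 10000 / 12.25 = 816.327 ≈ 816 trees/ha

816 trees/ha


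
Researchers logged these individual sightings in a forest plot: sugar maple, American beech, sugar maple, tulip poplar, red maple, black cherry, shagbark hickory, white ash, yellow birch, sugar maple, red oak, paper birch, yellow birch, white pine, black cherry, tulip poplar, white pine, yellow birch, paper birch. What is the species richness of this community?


Total individuals logged = 19
Distinct species (count of individuals): sugar maple (3), American beech (1), tulip poplar (2), red maple (1), black cherry (2), shagbark hickory (1), white ash (1), yellow birch (3), red oak (1), paper birch (2), white pine (2)
Species richness = number of distinct species = 11

11


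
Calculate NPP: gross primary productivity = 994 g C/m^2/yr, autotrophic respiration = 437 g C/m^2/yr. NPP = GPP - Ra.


NPP = GPP - Ra = 994 - 437 = 557 g C/m^2/yr

557 g C/m^2/yr


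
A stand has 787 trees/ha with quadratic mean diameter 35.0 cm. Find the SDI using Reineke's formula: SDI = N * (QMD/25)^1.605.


QMD/25 = 35.0/25 = 1.4
(1.4)^1.605 = exp(1.605 * ln(1.4)) = exp(1.605 * 0.336472) = exp(0.540038) = 1.71607
SDI = 787 * 1.71607 = 1350.55 ≈ 1351

1351


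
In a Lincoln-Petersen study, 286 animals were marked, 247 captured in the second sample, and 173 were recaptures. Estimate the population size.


N = M * C / R = 286 * 247 / 173 = 70642 / 173 = 408.34 ≈ 408

408 individuals


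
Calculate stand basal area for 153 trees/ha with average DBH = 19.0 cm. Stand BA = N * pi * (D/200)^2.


(D/200)^2 = (19.0/200)^2 = 0.095^2 = 0.009025
Individual BA = 3.141593 * 0.009025 = 0.0283529 m^2
Stand BA = 153 * 0.0283529 = 4.33799 ≈ 4.34 m^2/ha

4.34 m^2/ha


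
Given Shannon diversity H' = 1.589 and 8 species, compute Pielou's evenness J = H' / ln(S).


ln(8) = 2.07944
J = H' / ln(S) = 1.589 / 2.07944 = 0.764148 ≈ 0.7641

0.7641


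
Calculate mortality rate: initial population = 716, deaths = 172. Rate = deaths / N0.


Mortality rate = 172 / 716 = 0.240223 ≈ 0.2402

0.2402


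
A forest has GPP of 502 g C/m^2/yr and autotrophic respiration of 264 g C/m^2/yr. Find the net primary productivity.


NPP = GPP - Ra = 502 - 264 = 238 g C/m^2/yr

238 g C/m^2/yr


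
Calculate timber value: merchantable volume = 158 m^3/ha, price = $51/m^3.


Value = 158 * 51 = $8058/ha

$8058/ha


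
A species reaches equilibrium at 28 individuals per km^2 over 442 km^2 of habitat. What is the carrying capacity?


K = 28 * 442 = 12376 individuals

12376 individuals


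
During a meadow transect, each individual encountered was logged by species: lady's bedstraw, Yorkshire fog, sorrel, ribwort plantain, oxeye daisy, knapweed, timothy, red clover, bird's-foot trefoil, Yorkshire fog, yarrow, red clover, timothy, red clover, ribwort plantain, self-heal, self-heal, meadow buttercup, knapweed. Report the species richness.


Total individuals logged = 19
Distinct species (count of individuals): lady's bedstraw (1), Yorkshire fog (2), sorrel (1), ribwort plantain (2), oxeye daisy (1), knapweed (2), timothy (2), red clover (3), bird's-foot trefoil (1), yarrow (1), self-heal (2), meadow buttercup (1)
Species richness = number of distinct species = 12

12


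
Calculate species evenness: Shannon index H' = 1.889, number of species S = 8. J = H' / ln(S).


ln(8) = 2.07944
J = H' / ln(S) = 1.889 / 2.07944 = 0.908418 ≈ 0.9084

0.9084


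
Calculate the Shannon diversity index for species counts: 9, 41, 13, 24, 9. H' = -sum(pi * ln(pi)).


Total N = 9 + 41 + 13 + 24 + 9 = 96
Per-species terms:
  p = 9/96 = 0.093750; ln(p) = -2.367124; p*ln(p) = 0.093750 * (-2.367124) = -0.221918
  p = 41/96 = 0.427083; ln(p) = -0.850777; p*ln(p) = 0.427083 * (-0.850777) = -0.363352
  p = 13/96 = 0.135417; ln(p) = -1.999396; p*ln(p) = 0.135417 * (-1.999396) = -0.270752
  p = 24/96 = 0.250000; ln(p) = -1.386294; p*ln(p) = 0.250000 * (-1.386294) = -0.346574
  p = 9/96 = 0.093750; ln(p) = -2.367124; p*ln(p) = 0.093750 * (-2.367124) = -0.221918
sum(p*ln(p)) = (-0.221918) + (-0.363352) + (-0.270752) + (-0.346574) + (-0.221918) = -1.424514
H' = -(-1.424514) = 1.424514 ≈ 1.4245

1.4245


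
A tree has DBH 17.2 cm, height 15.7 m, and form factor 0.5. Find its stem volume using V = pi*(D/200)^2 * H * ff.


(D/200)^2 = (17.2/200)^2 = 0.086^2 = 0.007396
BA = 3.141593 * 0.007396 = 0.0232352 m^2
V = 0.0232352 * 15.7 * 0.5 = 0.182396 ≈ 0.182 m^3

0.182 m^3


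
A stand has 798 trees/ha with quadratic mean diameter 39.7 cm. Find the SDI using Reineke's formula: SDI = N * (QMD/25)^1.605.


QMD/25 = 39.7/25 = 1.588
(1.588)^1.605 = exp(1.605 * ln(1.588)) = exp(1.605 * 0.462475) = exp(0.742272) = 2.10070
SDI = 798 * 2.10070 = 1676.36 ≈ 1676

1676


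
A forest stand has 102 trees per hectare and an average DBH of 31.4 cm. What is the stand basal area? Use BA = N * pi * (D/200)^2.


(D/200)^2 = (31.4/200)^2 = 0.157^2 = 0.024649
Individual BA = 3.141593 * 0.024649 = 0.0774371 m^2
Stand BA = 102 * 0.0774371 = 7.89858 ≈ 7.90 m^2/ha

7.90 m^2/ha


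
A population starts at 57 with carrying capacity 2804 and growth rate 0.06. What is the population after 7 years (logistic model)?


(K - N0)/N0 = (2804 - 57)/57 = 2747/57 = 48.1930
r*t = 0.06 * 7 = 0.42; exp(-0.42) = 0.657047
48.1930 * 0.657047 = 31.6651
1 + 31.6651 = 32.6651
N = 2804 / 32.6651 = 85.8409 ≈ 86

86


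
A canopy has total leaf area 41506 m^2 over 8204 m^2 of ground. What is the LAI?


LAI = 41506 / 8204 = 5.0592 ≈ 5.06

5.06


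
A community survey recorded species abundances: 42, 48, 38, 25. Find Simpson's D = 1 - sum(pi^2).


Total N = 42 + 48 + 38 + 25 = 153
Per-species terms:
  p = 42/153 = 0.274510; p^2 = 0.274510^2 = 0.075356
  p = 48/153 = 0.313725; p^2 = 0.313725^2 = 0.098423
  p = 38/153 = 0.248366; p^2 = 0.248366^2 = 0.061686
  p = 25/153 = 0.163399; p^2 = 0.163399^2 = 0.026699
sum(p^2) = 0.075356 + 0.098423 + 0.061686 + 0.026699 = 0.262164
D = 1 - 0.262164 = 0.737836 ≈ 0.7378

0.7378


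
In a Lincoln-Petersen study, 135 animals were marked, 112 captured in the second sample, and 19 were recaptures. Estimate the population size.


N = M * C / R = 135 * 112 / 19 = 15120 / 19 = 795.79 ≈ 796

796 individuals


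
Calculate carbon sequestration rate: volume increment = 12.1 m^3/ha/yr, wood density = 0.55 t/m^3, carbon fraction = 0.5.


C = 12.1 * 0.55 * 0.5 = 3.3275 ≈ 3.33 t C/ha/yr

3.33 t C/ha/yr


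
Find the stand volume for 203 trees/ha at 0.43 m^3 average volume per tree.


V_stand = 203 * 0.43 = 87.29 ≈ 87.3 m^3/ha

87.3 m^3/ha


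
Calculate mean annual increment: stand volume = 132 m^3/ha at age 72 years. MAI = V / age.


MAI = 132 / 72 = 1.8333 ≈ 1.83 m^3/ha/yr

1.83 m^3/ha/yr


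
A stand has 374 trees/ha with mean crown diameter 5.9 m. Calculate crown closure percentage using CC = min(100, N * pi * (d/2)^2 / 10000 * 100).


(d/2)^2 = (5.9/2)^2 = 2.95^2 = 8.7025
Crown area = 3.141593 * 8.7025 = 27.3397 m^2
N * area / 10000 * 100 = 374 * 27.3397 / 10000 * 100 = 102.250
CC = min(100, 102.250) = 100%

100%


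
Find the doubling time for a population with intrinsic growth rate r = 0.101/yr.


td = ln(2) / 0.101 = 0.693147 / 0.101 = 6.86284 ≈ 6.9 years

6.9 years


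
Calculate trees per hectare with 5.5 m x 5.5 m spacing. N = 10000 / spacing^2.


N = 10000 / 5.5^2 = 10000 / 30.25 = 330.579 ≈ 331 trees/ha

331 trees/ha


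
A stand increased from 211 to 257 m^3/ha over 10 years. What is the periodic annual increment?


PAI = (V2 - V1) / period = (257 - 211) / 10 = 46 / 10 = 4.60 m^3/ha/yr

4.60 m^3/ha/yr


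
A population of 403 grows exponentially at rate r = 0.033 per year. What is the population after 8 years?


r*t = 0.033 * 8 = 0.264
exp(0.264) = 1.30213
N = 403 * 1.30213 = 524.758 ≈ 525

525


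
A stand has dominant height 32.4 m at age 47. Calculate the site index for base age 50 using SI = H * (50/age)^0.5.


50/47 = 1.06383
(1.06383)^0.5 = 1.03142
SI = 32.4 * 1.03142 = 33.4180 ≈ 33.4 m

33.4 m


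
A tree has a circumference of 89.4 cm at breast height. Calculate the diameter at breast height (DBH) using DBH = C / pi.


DBH = C / pi = 89.4 / 3.141593 = 28.4569 ≈ 28.46 cm

28.46 cm


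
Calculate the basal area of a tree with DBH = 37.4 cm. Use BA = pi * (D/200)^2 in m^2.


D/200 = 37.4/200 = 0.187 m
(D/200)^2 = 0.187^2 = 0.034969
BA = 3.141593 * 0.034969 = 0.109858 ≈ 0.1099 m^2

0.1099 m^2


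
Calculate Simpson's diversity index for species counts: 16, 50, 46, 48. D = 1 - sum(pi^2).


Total N = 16 + 50 + 46 + 48 = 160
Per-species terms:
  p = 16/160 = 0.100000; p^2 = 0.100000^2 = 0.010000
  p = 50/160 = 0.312500; p^2 = 0.312500^2 = 0.097656
  p = 46/160 = 0.287500; p^2 = 0.287500^2 = 0.082656
  p = 48/160 = 0.300000; p^2 = 0.300000^2 = 0.090000
sum(p^2) = 0.010000 + 0.097656 + 0.082656 + 0.090000 = 0.280312
D = 1 - 0.280312 = 0.719688 ≈ 0.7197

0.7197
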